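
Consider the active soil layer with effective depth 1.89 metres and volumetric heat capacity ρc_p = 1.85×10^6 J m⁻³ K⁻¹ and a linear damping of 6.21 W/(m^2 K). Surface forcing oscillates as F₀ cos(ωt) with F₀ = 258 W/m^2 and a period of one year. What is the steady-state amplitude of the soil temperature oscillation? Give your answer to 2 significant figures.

Areal heat capacity C = ρc_p × D = 1.85×10^6 × 1.89 = 3.50×10^6 J m⁻² K⁻¹.
Angular frequency ω = 2π / T = 2π / 3.15×10^7 s = 1.99×10^-7 s⁻¹.
√((Cω)² + λ²) = √((0.697)² + 6.21²) = 6.25 W/(m²·K).
Amplitude A = F₀ / √((Cω)²+λ²) = 258 / 6.25 = 41.3 K.

41 K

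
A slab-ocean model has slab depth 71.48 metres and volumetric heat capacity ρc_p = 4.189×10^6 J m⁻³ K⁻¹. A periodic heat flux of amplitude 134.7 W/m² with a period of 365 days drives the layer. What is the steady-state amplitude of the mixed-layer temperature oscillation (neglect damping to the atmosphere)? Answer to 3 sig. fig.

Areal heat capacity C = ρc_p × D = 4.189×10^6 × 71.48 = 2.99×10^8 J m⁻² K⁻¹.
Angular frequency ω = 2π / T = 2π / 3.15×10^7 s = 1.99×10^-7 s⁻¹.
Cω = 2.99×10^8 × 1.99×10^-7 = 59.7 W/(m²·K).
Amplitude A = F₀ / (Cω) = 134.7 / 59.7 = 2.26 K.

2.26 K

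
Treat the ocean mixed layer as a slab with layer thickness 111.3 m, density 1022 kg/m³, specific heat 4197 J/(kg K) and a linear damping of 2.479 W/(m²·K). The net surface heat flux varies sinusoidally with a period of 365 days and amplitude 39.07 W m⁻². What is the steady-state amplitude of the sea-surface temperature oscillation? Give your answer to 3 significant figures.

Areal heat capacity C = ρ c_p D = 1022 × 4197 × 111.3 = 4.77×10^8 J/(m^2 K).
Angular frequency ω = 2π / T = 2π / 3.15×10^7 s = 1.99×10^-7 s⁻¹.
√((Cω)² + λ²) = √((95.1)² + 2.479²) = 95.1 W/(m²·K).
Amplitude A = F₀ / √((Cω)²+λ²) = 39.07 / 95.1 = 0.411 K.

0.411 K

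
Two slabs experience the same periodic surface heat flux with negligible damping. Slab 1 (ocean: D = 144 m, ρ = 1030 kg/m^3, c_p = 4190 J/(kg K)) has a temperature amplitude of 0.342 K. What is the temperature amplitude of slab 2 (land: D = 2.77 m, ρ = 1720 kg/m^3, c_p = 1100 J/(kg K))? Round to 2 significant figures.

C_ocean = 6.21×10^8 J/(m²·K); C_land = 5.24×10^6 J/(m²·K).
A ∝ 1/C ⇒ A_land = A_ocean × C_ocean/C_land = 0.342 × 119 = 40.6 K.

41 K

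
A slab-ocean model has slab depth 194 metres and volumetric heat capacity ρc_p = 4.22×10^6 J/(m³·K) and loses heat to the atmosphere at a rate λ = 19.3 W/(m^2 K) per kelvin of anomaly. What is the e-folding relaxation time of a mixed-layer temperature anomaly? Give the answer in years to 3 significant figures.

Areal heat capacity C = ρc_p × D = 4.22×10^6 × 194 = 8.19×10^8 J/(m^2 K).
Relaxation time τ = C / λ = 8.19×10^8 / 19.3 = 4.24×10^7 s.
In years: 4.24×10^7 s / (3.156×10^7 s/year) = 1.34 years.

1.34 years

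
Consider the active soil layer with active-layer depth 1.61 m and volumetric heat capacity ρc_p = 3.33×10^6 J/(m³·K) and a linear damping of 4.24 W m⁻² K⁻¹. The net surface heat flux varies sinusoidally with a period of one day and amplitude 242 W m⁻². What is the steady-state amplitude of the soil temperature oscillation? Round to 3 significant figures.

0.621 K

Areal heat capacity C = ρc_p × D = 3.33×10^6 × 1.61 = 5.36×10^6 J/(m^2 K).
Angular frequency ω = 2π / T = 2π / 86400 s = 7.27×10^-5 s⁻¹.
√((Cω)² + λ²) = √((390)² + 4.24²) = 390 W/(m²·K).
Amplitude A = F₀ / √((Cω)²+λ²) = 242 / 390 = 0.621 K.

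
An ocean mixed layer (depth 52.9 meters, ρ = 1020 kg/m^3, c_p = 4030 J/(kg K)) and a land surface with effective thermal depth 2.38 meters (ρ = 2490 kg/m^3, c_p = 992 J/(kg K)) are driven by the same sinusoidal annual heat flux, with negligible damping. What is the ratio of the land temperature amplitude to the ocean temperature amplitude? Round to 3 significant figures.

37.0

C_ocean = 1020 × 4030 × 52.9 = 2.17×10^8 J/(m²·K).
C_land = 2490 × 992 × 2.38 = 5.88×10^6 J/(m²·K).
Undamped amplitude ∝ 1/C, so A_land/A_ocean = C_ocean/C_land = 37.0.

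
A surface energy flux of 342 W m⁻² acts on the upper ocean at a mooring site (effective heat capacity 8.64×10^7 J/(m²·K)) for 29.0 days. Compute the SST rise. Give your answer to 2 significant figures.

Areal heat capacity C = 8.64×10^7 J/(m²·K) (given).
Net heat input Q = F Δt = 342 × (29.0 days × 86400 s/day) = 8.57×10^8 J/m².
ΔT = Q / C = 8.57×10^8 / 8.64×10^7 = 9.92 K.

9.9 K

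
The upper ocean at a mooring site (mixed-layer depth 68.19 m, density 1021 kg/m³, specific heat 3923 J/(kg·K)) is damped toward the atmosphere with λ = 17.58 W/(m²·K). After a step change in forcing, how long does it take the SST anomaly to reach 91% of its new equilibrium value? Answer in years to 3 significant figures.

1.19 years

Areal heat capacity C = ρ c_p D = 1021 × 3923 × 68.19 = 2.73×10^8 J/(m^2 K).
τ = C / λ = 2.73×10^8 / 17.58 = 1.55×10^7 s.
Fraction reached: 1 − e^(−t/τ) = 0.91 ⇒ t = −τ ln(1 − 0.91) = τ × 2.41.
t = 3.74×10^7 s = 1.19 years.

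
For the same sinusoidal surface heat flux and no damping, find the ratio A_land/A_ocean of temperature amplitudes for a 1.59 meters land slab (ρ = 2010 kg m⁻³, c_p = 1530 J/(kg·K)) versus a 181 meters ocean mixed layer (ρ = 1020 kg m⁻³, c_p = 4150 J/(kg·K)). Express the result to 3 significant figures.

C_ocean = 1020 × 4150 × 181 = 7.66×10^8 J/(m²·K).
C_land = 2010 × 1530 × 1.59 = 4.89×10^6 J/(m²·K).
Undamped amplitude ∝ 1/C, so A_land/A_ocean = C_ocean/C_land = 157.

157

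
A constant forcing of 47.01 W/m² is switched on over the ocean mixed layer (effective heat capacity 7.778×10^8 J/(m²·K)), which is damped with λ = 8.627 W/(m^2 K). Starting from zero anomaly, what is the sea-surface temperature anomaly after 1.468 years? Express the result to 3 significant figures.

Areal heat capacity C = 7.778×10^8 J/(m²·K) (given).
τ = C / λ = 7.78×10^8 / 8.627 = 9.02×10^7 s.
Equilibrium anomaly ΔT_eq = F / λ = 47.01 / 8.627 = 5.45 K.
t = 1.468 years = 4.63×10^7 s, so t/τ = 0.514.
ΔT(t) = ΔT_eq (1 − e^(−t/τ)) = 5.45 × (1 − e^−0.514) = 2.19 K.

2.19 K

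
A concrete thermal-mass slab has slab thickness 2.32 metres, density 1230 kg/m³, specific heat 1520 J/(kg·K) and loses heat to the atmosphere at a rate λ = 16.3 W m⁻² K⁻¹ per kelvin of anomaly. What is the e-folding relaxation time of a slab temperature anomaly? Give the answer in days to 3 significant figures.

3.08 days

Areal heat capacity C = ρ c_p D = 1230 × 1520 × 2.32 = 4.34×10^6 J/(m^2 K).
Relaxation time τ = C / λ = 4.34×10^6 / 16.3 = 2.66×10^5 s.
In days: 2.66×10^5 s / (86400 s/day) = 3.08 days.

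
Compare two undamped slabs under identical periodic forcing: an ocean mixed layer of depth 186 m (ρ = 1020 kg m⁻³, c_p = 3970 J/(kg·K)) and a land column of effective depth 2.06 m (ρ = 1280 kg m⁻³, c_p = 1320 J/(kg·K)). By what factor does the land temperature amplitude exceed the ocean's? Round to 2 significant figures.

C_ocean = 1020 × 3970 × 186 = 7.53×10^8 J/(m²·K).
C_land = 1280 × 1320 × 2.06 = 3.48×10^6 J/(m²·K).
Undamped amplitude ∝ 1/C, so A_land/A_ocean = C_ocean/C_land = 216.

220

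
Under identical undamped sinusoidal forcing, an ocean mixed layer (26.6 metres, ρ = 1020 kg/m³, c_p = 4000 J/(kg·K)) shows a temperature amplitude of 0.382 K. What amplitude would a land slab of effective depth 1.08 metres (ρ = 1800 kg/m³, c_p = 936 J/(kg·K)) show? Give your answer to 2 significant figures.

23 K

C_ocean = 1.09×10^8 J/(m²·K); C_land = 1.82×10^6 J/(m²·K).
A ∝ 1/C ⇒ A_land = A_ocean × C_ocean/C_land = 0.382 × 59.6 = 22.8 K.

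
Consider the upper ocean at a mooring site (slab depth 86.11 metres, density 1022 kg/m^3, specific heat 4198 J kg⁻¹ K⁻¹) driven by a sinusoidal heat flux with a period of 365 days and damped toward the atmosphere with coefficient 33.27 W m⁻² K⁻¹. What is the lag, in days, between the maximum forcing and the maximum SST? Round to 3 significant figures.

66.6 days

Areal heat capacity C = ρ c_p D = 1022 × 4198 × 86.11 = 3.69×10^8 J m⁻² K⁻¹.
ω = 2π / 3.15×10^7 s = 1.99×10^-7 s⁻¹.
Phase lag φ = arctan(Cω/λ) = arctan(73.6/33.27) = 1.15 rad.
Time lag = φ / ω = 1.15 / 1.99×10^-7 = 5.75×10^6 s = 66.6 days.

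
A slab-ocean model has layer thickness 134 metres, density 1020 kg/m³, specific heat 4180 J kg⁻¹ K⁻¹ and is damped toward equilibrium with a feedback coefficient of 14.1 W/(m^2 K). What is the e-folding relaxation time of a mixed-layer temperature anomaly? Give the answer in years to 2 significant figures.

1.3 years

Areal heat capacity C = ρ c_p D = 1020 × 4180 × 134 = 5.71×10^8 J m⁻² K⁻¹.
Relaxation time τ = C / λ = 5.71×10^8 / 14.1 = 4.05×10^7 s.
In years: 4.05×10^7 s / (3.156×10^7 s/year) = 1.28 years.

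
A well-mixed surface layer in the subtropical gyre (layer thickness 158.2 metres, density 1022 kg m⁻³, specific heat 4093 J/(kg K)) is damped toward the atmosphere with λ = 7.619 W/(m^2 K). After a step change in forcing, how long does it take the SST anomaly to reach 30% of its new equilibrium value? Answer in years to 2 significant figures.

Areal heat capacity C = ρ c_p D = 1022 × 4093 × 158.2 = 6.62×10^8 J/(m²·K).
τ = C / λ = 6.62×10^8 / 7.619 = 8.69×10^7 s.
Fraction reached: 1 − e^(−t/τ) = 0.30 ⇒ t = −τ ln(1 − 0.30) = τ × 0.357.
t = 3.10×10^7 s = 0.982 years.

0.98 years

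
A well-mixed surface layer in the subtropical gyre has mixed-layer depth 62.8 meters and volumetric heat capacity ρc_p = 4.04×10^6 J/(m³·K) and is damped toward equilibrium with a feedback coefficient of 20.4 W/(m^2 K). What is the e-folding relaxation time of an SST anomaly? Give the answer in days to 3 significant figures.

Areal heat capacity C = ρc_p × D = 4.04×10^6 × 62.8 = 2.54×10^8 J m⁻² K⁻¹.
Relaxation time τ = C / λ = 2.54×10^8 / 20.4 = 1.24×10^7 s.
In days: 1.24×10^7 s / (86400 s/day) = 144 days.

144 days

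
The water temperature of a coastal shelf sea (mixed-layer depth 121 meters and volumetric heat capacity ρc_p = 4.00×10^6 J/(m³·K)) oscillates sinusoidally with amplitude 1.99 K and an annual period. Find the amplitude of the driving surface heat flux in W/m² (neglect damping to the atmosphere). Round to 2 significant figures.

Areal heat capacity C = ρc_p × D = 4.00×10^6 × 121 = 4.84×10^8 J/(m²·K).
ω = 2π / 3.15×10^7 s = 1.99×10^-7 s⁻¹.
Cω = 4.84×10^8 × 1.99×10^-7 = 96.4 W/(m²·K).
F₀ = A × Cω = 1.99 × 96.4 = 192 W/m².

190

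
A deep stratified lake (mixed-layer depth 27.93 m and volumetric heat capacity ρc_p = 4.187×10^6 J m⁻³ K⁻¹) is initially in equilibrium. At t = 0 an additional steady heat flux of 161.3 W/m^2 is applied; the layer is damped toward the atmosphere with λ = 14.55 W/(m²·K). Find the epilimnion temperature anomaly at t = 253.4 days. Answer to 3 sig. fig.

10.4 K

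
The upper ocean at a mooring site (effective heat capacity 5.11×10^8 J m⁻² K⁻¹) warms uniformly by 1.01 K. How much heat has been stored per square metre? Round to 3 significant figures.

5.16×10^8

Areal heat capacity C = 5.11×10^8 J m⁻² K⁻¹ (given).
ΔQ = C ΔT = 5.11×10^8 × 1.01 = 5.16×10^8 J/m².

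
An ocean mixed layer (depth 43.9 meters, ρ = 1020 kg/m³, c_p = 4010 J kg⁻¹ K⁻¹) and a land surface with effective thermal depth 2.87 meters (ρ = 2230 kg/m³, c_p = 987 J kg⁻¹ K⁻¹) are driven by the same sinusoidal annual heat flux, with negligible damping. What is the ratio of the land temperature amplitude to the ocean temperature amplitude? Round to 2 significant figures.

C_ocean = 1020 × 4010 × 43.9 = 1.80×10^8 J/(m²·K).
C_land = 2230 × 987 × 2.87 = 6.32×10^6 J/(m²·K).
Undamped amplitude ∝ 1/C, so A_land/A_ocean = C_ocean/C_land = 28.4.

28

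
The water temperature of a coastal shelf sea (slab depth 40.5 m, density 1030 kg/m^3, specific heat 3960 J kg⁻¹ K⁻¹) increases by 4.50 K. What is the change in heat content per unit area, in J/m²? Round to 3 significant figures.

7.43×10^8

Areal heat capacity C = ρ c_p D = 1030 × 3960 × 40.5 = 1.65×10^8 J/(m²·K).
ΔQ = C ΔT = 1.65×10^8 × 4.50 = 7.43×10^8 J/m².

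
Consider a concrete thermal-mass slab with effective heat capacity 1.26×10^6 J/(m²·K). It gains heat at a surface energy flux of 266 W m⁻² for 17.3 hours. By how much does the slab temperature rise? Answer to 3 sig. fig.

Areal heat capacity C = 1.26×10^6 J/(m²·K) (given).
Net heat input Q = F Δt = 266 × (17.3 hours × 3600 s/hour) = 1.66×10^7 J/m².
ΔT = Q / C = 1.66×10^7 / 1.26×10^6 = 13.1 K.

13.1 K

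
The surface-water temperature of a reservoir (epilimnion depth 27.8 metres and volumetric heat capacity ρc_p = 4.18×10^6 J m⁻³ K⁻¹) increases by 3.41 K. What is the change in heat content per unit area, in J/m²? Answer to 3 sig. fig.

Areal heat capacity C = ρc_p × D = 4.18×10^6 × 27.8 = 1.16×10^8 J/(m²·K).
ΔQ = C ΔT = 1.16×10^8 × 3.41 = 3.96×10^8 J/m².

3.96×10^8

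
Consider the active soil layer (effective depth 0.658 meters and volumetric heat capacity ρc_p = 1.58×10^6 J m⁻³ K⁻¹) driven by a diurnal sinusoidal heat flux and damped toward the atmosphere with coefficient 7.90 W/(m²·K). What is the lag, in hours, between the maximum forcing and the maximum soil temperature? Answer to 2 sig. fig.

Areal heat capacity C = ρc_p × D = 1.58×10^6 × 0.658 = 1.04×10^6 J/(m^2 K).
ω = 2π / 86400 s = 7.27×10^-5 s⁻¹.
Phase lag φ = arctan(Cω/λ) = arctan(75.6/7.90) = 1.47 rad.
Time lag = φ / ω = 1.47 / 7.27×10^-5 = 20200 s = 5.60 hours.

5.6 hours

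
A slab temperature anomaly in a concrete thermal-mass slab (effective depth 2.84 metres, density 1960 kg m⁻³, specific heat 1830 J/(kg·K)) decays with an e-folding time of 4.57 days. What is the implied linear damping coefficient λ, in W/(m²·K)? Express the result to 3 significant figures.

25.8

Areal heat capacity C = ρ c_p D = 1960 × 1830 × 2.84 = 1.02×10^7 J/(m^2 K).
τ = 4.57 days = 3.95×10^5 s.
λ = C / τ = 1.02×10^7 / 3.95×10^5 = 25.8 W/(m²·K).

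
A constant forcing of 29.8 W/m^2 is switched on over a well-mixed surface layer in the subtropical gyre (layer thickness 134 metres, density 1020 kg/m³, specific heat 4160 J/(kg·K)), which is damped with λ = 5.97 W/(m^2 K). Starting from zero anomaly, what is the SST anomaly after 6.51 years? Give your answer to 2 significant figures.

4.4 K

Areal heat capacity C = ρ c_p D = 1020 × 4160 × 134 = 5.69×10^8 J/(m^2 K).
τ = C / λ = 5.69×10^8 / 5.97 = 9.52×10^7 s.
Equilibrium anomaly ΔT_eq = F / λ = 29.8 / 5.97 = 4.99 K.
t = 6.51 years = 2.05×10^8 s, so t/τ = 2.16.
ΔT(t) = ΔT_eq (1 − e^(−t/τ)) = 4.99 × (1 − e^−2.16) = 4.41 K.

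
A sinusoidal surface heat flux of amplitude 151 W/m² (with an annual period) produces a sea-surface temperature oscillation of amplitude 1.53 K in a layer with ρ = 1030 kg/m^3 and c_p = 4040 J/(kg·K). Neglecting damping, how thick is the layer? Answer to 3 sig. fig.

ω = 2π / 3.15×10^7 s = 1.99×10^-7 s⁻¹.
Required C = F₀ / (A ω) = 151 / (1.53 × 1.99×10^-7) = 4.95×10^8 J/(m²·K).
D = C / (ρ c_p) = 4.95×10^8 / (1030 × 4040) = 119 m.

119 m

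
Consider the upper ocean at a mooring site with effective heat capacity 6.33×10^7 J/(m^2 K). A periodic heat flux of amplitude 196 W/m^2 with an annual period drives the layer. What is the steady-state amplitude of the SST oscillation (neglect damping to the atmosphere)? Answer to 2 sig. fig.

16 K

Areal heat capacity C = 6.33×10^7 J/(m^2 K) (given).
Angular frequency ω = 2π / T = 2π / 3.15×10^7 s = 1.99×10^-7 s⁻¹.
Cω = 6.33×10^7 × 1.99×10^-7 = 12.6 W/(m²·K).
Amplitude A = F₀ / (Cω) = 196 / 12.6 = 15.5 K.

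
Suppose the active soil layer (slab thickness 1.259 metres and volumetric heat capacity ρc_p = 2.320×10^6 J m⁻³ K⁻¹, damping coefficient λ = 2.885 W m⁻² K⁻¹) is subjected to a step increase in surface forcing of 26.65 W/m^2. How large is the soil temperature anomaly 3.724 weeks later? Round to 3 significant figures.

8.24 K

Areal heat capacity C = ρc_p × D = 2.320×10^6 × 1.259 = 2.92×10^6 J/(m²·K).
τ = C / λ = 2.92×10^6 / 2.885 = 1.01×10^6 s.
Equilibrium anomaly ΔT_eq = F / λ = 26.65 / 2.885 = 9.24 K.
t = 3.724 weeks = 2.25×10^6 s, so t/τ = 2.22.
ΔT(t) = ΔT_eq (1 − e^(−t/τ)) = 9.24 × (1 − e^−2.22) = 8.24 K.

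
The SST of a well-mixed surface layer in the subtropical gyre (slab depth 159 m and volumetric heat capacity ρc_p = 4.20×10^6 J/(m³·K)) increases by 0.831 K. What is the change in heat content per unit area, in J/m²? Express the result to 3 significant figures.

Areal heat capacity C = ρc_p × D = 4.20×10^6 × 159 = 6.68×10^8 J m⁻² K⁻¹.
ΔQ = C ΔT = 6.68×10^8 × 0.831 = 5.55×10^8 J/m².

5.55×10^8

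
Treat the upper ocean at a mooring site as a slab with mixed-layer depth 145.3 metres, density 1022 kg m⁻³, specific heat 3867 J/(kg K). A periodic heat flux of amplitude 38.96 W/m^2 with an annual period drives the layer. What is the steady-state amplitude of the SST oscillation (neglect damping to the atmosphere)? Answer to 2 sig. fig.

0.34 K

Areal heat capacity C = ρ c_p D = 1022 × 3867 × 145.3 = 5.74×10^8 J/(m²·K).
Angular frequency ω = 2π / T = 2π / 3.15×10^7 s = 1.99×10^-7 s⁻¹.
Cω = 5.74×10^8 × 1.99×10^-7 = 114 W/(m²·K).
Amplitude A = F₀ / (Cω) = 38.96 / 114 = 0.341 K.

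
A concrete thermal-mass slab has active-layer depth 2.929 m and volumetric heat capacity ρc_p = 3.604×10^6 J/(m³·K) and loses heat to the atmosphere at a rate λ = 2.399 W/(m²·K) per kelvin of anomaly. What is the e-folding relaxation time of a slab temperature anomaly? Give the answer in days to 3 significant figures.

50.9 days

Areal heat capacity C = ρc_p × D = 3.604×10^6 × 2.929 = 1.06×10^7 J m⁻² K⁻¹.
Relaxation time τ = C / λ = 1.06×10^7 / 2.399 = 4.40×10^6 s.
In days: 4.40×10^6 s / (86400 s/day) = 50.9 days.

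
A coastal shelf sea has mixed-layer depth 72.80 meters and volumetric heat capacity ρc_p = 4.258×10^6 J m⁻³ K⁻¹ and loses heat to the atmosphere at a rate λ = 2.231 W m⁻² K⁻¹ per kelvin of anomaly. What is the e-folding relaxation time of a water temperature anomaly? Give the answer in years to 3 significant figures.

Areal heat capacity C = ρc_p × D = 4.258×10^6 × 72.80 = 3.10×10^8 J/(m^2 K).
Relaxation time τ = C / λ = 3.10×10^8 / 2.231 = 1.39×10^8 s.
In years: 1.39×10^8 s / (3.156×10^7 s/year) = 4.40 years.

4.40 years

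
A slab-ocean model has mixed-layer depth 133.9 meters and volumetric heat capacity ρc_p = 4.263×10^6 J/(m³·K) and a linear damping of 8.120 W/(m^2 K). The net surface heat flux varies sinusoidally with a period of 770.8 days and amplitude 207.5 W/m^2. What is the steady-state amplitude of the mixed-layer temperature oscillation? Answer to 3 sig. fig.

3.81 K

Areal heat capacity C = ρc_p × D = 4.263×10^6 × 133.9 = 5.71×10^8 J/(m²·K).
Angular frequency ω = 2π / T = 2π / 6.66×10^7 s = 9.43×10^-8 s⁻¹.
√((Cω)² + λ²) = √((53.9)² + 8.120²) = 54.5 W/(m²·K).
Amplitude A = F₀ / √((Cω)²+λ²) = 207.5 / 54.5 = 3.81 K.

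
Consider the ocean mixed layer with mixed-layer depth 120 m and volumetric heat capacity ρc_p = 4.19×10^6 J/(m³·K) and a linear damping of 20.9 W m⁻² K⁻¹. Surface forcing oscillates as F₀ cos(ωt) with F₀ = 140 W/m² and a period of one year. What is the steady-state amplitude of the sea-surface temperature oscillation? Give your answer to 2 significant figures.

1.4 K

Areal heat capacity C = ρc_p × D = 4.19×10^6 × 120 = 5.03×10^8 J m⁻² K⁻¹.
Angular frequency ω = 2π / T = 2π / 3.15×10^7 s = 1.99×10^-7 s⁻¹.
√((Cω)² + λ²) = √((100)² + 20.9²) = 102 W/(m²·K).
Amplitude A = F₀ / √((Cω)²+λ²) = 140 / 102 = 1.37 K.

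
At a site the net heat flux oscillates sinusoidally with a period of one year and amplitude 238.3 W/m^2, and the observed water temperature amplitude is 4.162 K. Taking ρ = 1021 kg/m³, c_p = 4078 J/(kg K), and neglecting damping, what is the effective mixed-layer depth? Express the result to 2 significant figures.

ω = 2π / 3.15×10^7 s = 1.99×10^-7 s⁻¹.
Required C = F₀ / (A ω) = 238.3 / (4.162 × 1.99×10^-7) = 2.87×10^8 J/(m²·K).
D = C / (ρ c_p) = 2.87×10^8 / (1021 × 4078) = 69.0 m.

69 m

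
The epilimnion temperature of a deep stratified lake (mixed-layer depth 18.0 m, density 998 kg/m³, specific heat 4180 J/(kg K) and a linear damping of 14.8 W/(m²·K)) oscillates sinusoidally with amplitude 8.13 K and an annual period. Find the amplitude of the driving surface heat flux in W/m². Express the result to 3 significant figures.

171

Areal heat capacity C = ρ c_p D = 998 × 4180 × 18.0 = 7.51×10^7 J/(m²·K).
ω = 2π / 3.15×10^7 s = 1.99×10^-7 s⁻¹.
√((Cω)² + λ²) = √((15.0)² + 14.8²) = 21.0 W/(m²·K).
F₀ = A × √((Cω)²+λ²) = 8.13 × 21.0 = 171 W/m².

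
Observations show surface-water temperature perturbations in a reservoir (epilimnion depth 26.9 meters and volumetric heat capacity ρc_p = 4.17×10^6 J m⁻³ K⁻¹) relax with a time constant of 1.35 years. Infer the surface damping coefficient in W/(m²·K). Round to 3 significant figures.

2.63

Areal heat capacity C = ρc_p × D = 4.17×10^6 × 26.9 = 1.12×10^8 J/(m²·K).
τ = 1.35 years = 4.26×10^7 s.
λ = C / τ = 1.12×10^8 / 4.26×10^7 = 2.63 W/(m²·K).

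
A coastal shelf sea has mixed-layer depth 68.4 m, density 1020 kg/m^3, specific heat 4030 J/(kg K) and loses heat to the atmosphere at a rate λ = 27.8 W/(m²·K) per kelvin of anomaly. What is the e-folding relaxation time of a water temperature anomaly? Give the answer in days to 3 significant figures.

Areal heat capacity C = ρ c_p D = 1020 × 4030 × 68.4 = 2.81×10^8 J m⁻² K⁻¹.
Relaxation time τ = C / λ = 2.81×10^8 / 27.8 = 1.01×10^7 s.
In days: 1.01×10^7 s / (86400 s/day) = 117 days.

117 days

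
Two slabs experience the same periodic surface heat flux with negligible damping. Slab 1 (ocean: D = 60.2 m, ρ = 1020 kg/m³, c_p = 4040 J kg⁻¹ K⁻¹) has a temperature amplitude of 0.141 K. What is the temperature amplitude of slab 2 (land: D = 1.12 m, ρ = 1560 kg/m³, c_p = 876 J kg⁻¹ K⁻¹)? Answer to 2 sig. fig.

C_ocean = 2.48×10^8 J/(m²·K); C_land = 1.53×10^6 J/(m²·K).
A ∝ 1/C ⇒ A_land = A_ocean × C_ocean/C_land = 0.141 × 162 = 22.9 K.

23 K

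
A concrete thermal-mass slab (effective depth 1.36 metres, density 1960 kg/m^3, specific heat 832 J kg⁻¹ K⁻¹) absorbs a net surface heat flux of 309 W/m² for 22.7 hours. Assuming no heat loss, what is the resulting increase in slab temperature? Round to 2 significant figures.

Areal heat capacity C = ρ c_p D = 1960 × 832 × 1.36 = 2.22×10^6 J/(m^2 K).
Net heat input Q = F Δt = 309 × (22.7 hours × 3600 s/hour) = 2.53×10^7 J/m².
ΔT = Q / C = 2.53×10^7 / 2.22×10^6 = 11.4 K.

11 K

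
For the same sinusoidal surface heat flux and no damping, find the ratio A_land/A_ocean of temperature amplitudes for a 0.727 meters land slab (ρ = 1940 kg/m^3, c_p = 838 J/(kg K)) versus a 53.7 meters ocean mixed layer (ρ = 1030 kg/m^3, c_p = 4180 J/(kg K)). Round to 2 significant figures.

200

C_ocean = 1030 × 4180 × 53.7 = 2.31×10^8 J/(m²·K).
C_land = 1940 × 838 × 0.727 = 1.18×10^6 J/(m²·K).
Undamped amplitude ∝ 1/C, so A_land/A_ocean = C_ocean/C_land = 196.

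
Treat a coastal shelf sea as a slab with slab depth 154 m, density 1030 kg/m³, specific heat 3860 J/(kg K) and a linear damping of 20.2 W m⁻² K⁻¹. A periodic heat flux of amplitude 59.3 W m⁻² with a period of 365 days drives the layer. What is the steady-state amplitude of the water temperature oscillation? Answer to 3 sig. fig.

0.480 K

Areal heat capacity C = ρ c_p D = 1030 × 3860 × 154 = 6.12×10^8 J/(m^2 K).
Angular frequency ω = 2π / T = 2π / 3.15×10^7 s = 1.99×10^-7 s⁻¹.
√((Cω)² + λ²) = √((122)² + 20.2²) = 124 W/(m²·K).
Amplitude A = F₀ / √((Cω)²+λ²) = 59.3 / 124 = 0.480 K.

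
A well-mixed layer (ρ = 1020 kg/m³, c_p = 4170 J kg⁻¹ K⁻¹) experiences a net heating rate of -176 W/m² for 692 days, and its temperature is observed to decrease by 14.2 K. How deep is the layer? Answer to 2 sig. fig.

170 m

Heat input Q = F Δt = -176 × 5.98×10^7 s = -1.05×10^10 J/m².
Required areal heat capacity C = Q / ΔT = 7.41×10^8 J/(m²·K).
Depth D = C / (ρ c_p) = 7.41×10^8 / (1020 × 4170) = 174 m.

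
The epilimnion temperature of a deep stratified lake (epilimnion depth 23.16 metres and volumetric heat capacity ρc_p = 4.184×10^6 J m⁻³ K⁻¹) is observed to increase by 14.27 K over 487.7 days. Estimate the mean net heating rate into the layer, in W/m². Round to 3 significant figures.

32.8

Areal heat capacity C = ρc_p × D = 4.184×10^6 × 23.16 = 9.69×10^7 J m⁻² K⁻¹.
Required heat per unit area: Q = C ΔT = 9.69×10^7 × 14.27 = 1.38×10^9 J/m².
Flux F = Q / Δt = 1.38×10^9 / 4.21×10^7 s = 32.8 W/m².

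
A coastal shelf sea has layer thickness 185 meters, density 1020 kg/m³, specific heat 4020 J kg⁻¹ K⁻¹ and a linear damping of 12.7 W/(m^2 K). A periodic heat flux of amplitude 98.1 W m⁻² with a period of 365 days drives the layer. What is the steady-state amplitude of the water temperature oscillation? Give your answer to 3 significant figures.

0.647 K

Areal heat capacity C = ρ c_p D = 1020 × 4020 × 185 = 7.59×10^8 J/(m^2 K).
Angular frequency ω = 2π / T = 2π / 3.15×10^7 s = 1.99×10^-7 s⁻¹.
√((Cω)² + λ²) = √((151)² + 12.7²) = 152 W/(m²·K).
Amplitude A = F₀ / √((Cω)²+λ²) = 98.1 / 152 = 0.647 K.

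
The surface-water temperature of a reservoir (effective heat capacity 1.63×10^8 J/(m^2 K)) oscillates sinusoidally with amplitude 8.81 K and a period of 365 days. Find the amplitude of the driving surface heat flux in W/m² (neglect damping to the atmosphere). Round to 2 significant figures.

Areal heat capacity C = 1.63×10^8 J/(m^2 K) (given).
ω = 2π / 3.15×10^7 s = 1.99×10^-7 s⁻¹.
Cω = 1.63×10^8 × 1.99×10^-7 = 32.5 W/(m²·K).
F₀ = A × Cω = 8.81 × 32.5 = 286 W/m².

290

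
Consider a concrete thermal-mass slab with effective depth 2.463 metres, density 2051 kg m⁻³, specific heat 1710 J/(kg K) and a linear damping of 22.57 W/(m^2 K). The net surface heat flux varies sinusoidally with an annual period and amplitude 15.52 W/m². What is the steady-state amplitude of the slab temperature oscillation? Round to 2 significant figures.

0.69 K

Areal heat capacity C = ρ c_p D = 2051 × 1710 × 2.463 = 8.64×10^6 J/(m^2 K).
Angular frequency ω = 2π / T = 2π / 3.15×10^7 s = 1.99×10^-7 s⁻¹.
√((Cω)² + λ²) = √((1.72)² + 22.57²) = 22.6 W/(m²·K).
Amplitude A = F₀ / √((Cω)²+λ²) = 15.52 / 22.6 = 0.686 K.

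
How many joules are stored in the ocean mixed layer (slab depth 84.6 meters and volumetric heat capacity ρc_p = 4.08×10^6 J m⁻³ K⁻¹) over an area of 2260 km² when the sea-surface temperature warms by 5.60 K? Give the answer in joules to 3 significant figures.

4.37×10^18 J

Areal heat capacity C = ρc_p × D = 4.08×10^6 × 84.6 = 3.45×10^8 J m⁻² K⁻¹.
Heat per unit area: q = C ΔT = 3.45×10^8 × 5.60 = 1.93×10^9 J/m².
Total heat: Q = q × A = 1.93×10^9 × (2260 × 10⁶ m²) = 4.37×10^18 J.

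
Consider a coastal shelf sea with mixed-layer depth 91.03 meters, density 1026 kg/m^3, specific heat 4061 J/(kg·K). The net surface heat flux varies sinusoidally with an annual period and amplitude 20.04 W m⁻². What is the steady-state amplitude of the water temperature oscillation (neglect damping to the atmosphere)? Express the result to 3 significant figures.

Areal heat capacity C = ρ c_p D = 1026 × 4061 × 91.03 = 3.79×10^8 J m⁻² K⁻¹.
Angular frequency ω = 2π / T = 2π / 3.15×10^7 s = 1.99×10^-7 s⁻¹.
Cω = 3.79×10^8 × 1.99×10^-7 = 75.6 W/(m²·K).
Amplitude A = F₀ / (Cω) = 20.04 / 75.6 = 0.265 K.

0.265 K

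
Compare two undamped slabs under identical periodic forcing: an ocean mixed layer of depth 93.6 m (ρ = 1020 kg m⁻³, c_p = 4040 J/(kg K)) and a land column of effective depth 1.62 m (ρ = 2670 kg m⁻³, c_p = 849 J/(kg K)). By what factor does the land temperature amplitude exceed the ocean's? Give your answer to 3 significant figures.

105

C_ocean = 1020 × 4040 × 93.6 = 3.86×10^8 J/(m²·K).
C_land = 2670 × 849 × 1.62 = 3.67×10^6 J/(m²·K).
Undamped amplitude ∝ 1/C, so A_land/A_ocean = C_ocean/C_land = 105.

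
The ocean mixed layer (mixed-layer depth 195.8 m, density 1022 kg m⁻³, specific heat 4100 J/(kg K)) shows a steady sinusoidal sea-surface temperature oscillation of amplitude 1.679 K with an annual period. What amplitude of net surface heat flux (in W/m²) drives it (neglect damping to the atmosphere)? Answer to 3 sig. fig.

Areal heat capacity C = ρ c_p D = 1022 × 4100 × 195.8 = 8.20×10^8 J/(m²·K).
ω = 2π / 3.15×10^7 s = 1.99×10^-7 s⁻¹.
Cω = 8.20×10^8 × 1.99×10^-7 = 163 W/(m²·K).
F₀ = A × Cω = 1.679 × 163 = 274 W/m².

274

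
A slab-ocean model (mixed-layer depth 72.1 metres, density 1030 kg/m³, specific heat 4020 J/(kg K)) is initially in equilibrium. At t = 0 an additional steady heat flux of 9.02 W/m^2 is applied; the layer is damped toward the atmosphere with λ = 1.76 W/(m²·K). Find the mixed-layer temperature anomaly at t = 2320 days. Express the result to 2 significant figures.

Areal heat capacity C = ρ c_p D = 1030 × 4020 × 72.1 = 2.99×10^8 J/(m^2 K).
τ = C / λ = 2.99×10^8 / 1.76 = 1.70×10^8 s.
Equilibrium anomaly ΔT_eq = F / λ = 9.02 / 1.76 = 5.12 K.
t = 2320 days = 2.00×10^8 s, so t/τ = 1.18.
ΔT(t) = ΔT_eq (1 − e^(−t/τ)) = 5.12 × (1 − e^−1.18) = 3.55 K.

3.6 K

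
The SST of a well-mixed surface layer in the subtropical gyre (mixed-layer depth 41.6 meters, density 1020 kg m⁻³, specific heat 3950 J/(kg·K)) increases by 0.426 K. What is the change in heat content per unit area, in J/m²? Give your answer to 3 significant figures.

7.14×10^7

Areal heat capacity C = ρ c_p D = 1020 × 3950 × 41.6 = 1.68×10^8 J/(m²·K).
ΔQ = C ΔT = 1.68×10^8 × 0.426 = 7.14×10^7 J/m².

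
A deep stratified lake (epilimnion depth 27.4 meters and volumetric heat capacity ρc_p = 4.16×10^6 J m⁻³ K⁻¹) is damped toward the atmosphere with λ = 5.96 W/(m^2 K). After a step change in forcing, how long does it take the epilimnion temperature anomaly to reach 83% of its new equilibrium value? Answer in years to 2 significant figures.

1.1 years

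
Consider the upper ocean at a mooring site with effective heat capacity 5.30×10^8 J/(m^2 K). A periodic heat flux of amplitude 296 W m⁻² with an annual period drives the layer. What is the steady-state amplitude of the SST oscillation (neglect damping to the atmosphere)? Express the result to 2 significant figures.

Areal heat capacity C = 5.30×10^8 J/(m^2 K) (given).
Angular frequency ω = 2π / T = 2π / 3.15×10^7 s = 1.99×10^-7 s⁻¹.
Cω = 5.30×10^8 × 1.99×10^-7 = 106 W/(m²·K).
Amplitude A = F₀ / (Cω) = 296 / 106 = 2.80 K.

2.8 K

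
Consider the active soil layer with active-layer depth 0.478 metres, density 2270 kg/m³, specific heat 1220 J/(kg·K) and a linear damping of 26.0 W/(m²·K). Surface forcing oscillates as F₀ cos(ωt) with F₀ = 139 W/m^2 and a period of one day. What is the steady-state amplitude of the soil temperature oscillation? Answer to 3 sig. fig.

1.39 K

Areal heat capacity C = ρ c_p D = 2270 × 1220 × 0.478 = 1.32×10^6 J/(m²·K).
Angular frequency ω = 2π / T = 2π / 86400 s = 7.27×10^-5 s⁻¹.
√((Cω)² + λ²) = √((96.3)² + 26.0²) = 99.7 W/(m²·K).
Amplitude A = F₀ / √((Cω)²+λ²) = 139 / 99.7 = 1.39 K.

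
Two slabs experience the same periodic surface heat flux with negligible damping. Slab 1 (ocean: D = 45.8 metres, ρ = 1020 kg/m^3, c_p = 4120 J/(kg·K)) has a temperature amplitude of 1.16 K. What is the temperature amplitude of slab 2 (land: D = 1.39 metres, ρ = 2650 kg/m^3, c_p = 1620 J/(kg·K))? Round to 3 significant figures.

37.4 K

C_ocean = 1.92×10^8 J/(m²·K); C_land = 5.97×10^6 J/(m²·K).
A ∝ 1/C ⇒ A_land = A_ocean × C_ocean/C_land = 1.16 × 32.3 = 37.4 K.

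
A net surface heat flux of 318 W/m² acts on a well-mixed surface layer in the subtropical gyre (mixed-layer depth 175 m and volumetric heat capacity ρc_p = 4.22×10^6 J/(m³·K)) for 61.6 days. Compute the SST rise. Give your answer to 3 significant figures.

2.29 K

Areal heat capacity C = ρc_p × D = 4.22×10^6 × 175 = 7.38×10^8 J m⁻² K⁻¹.
Net heat input Q = F Δt = 318 × (61.6 days × 86400 s/day) = 1.69×10^9 J/m².
ΔT = Q / C = 1.69×10^9 / 7.38×10^8 = 2.29 K.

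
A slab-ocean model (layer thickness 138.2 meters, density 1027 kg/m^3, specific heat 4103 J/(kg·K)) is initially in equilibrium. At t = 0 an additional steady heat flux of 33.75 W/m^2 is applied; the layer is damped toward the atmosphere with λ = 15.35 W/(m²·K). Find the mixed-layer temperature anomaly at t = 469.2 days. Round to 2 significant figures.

1.4 K

Areal heat capacity C = ρ c_p D = 1027 × 4103 × 138.2 = 5.82×10^8 J/(m²·K).
τ = C / λ = 5.82×10^8 / 15.35 = 3.79×10^7 s.
Equilibrium anomaly ΔT_eq = F / λ = 33.75 / 15.35 = 2.20 K.
t = 469.2 days = 4.05×10^7 s, so t/τ = 1.07.
ΔT(t) = ΔT_eq (1 − e^(−t/τ)) = 2.20 × (1 − e^−1.07) = 1.44 K.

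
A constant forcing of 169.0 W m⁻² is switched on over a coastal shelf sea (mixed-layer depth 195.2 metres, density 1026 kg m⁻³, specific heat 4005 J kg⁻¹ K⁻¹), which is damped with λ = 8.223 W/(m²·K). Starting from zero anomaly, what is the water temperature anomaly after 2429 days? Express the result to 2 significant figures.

18 K

Areal heat capacity C = ρ c_p D = 1026 × 4005 × 195.2 = 8.02×10^8 J/(m²·K).
τ = C / λ = 8.02×10^8 / 8.223 = 9.75×10^7 s.
Equilibrium anomaly ΔT_eq = F / λ = 169.0 / 8.223 = 20.6 K.
t = 2429 days = 2.10×10^8 s, so t/τ = 2.15.
ΔT(t) = ΔT_eq (1 − e^(−t/τ)) = 20.6 × (1 − e^−2.15) = 18.2 K.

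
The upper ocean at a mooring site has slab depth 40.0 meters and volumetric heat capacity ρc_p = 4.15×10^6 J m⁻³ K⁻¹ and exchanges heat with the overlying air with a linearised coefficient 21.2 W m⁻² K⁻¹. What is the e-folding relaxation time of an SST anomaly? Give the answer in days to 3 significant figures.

Areal heat capacity C = ρc_p × D = 4.15×10^6 × 40.0 = 1.66×10^8 J/(m²·K).
Relaxation time τ = C / λ = 1.66×10^8 / 21.2 = 7.83×10^6 s.
In days: 7.83×10^6 s / (86400 s/day) = 90.6 days.

90.6 days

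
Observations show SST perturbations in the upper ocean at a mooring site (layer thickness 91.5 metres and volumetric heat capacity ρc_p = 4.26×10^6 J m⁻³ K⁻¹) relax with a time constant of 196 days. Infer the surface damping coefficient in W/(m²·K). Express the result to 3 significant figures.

Areal heat capacity C = ρc_p × D = 4.26×10^6 × 91.5 = 3.90×10^8 J/(m²·K).
τ = 196 days = 1.69×10^7 s.
λ = C / τ = 3.90×10^8 / 1.69×10^7 = 23.0 W/(m²·K).

23.0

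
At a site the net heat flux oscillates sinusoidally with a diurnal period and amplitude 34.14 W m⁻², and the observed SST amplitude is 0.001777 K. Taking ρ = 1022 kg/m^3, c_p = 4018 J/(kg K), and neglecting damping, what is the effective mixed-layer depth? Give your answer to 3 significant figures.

ω = 2π / 86400 s = 7.27×10^-5 s⁻¹.
Required C = F₀ / (A ω) = 34.14 / (0.001777 × 7.27×10^-5) = 2.64×10^8 J/(m²·K).
D = C / (ρ c_p) = 2.64×10^8 / (1022 × 4018) = 64.3 m.

64.3 m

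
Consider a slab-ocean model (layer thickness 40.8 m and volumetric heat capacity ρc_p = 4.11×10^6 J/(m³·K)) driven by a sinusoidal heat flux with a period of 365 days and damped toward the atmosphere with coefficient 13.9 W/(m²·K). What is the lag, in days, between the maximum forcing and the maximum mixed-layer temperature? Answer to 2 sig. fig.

68 days

Areal heat capacity C = ρc_p × D = 4.11×10^6 × 40.8 = 1.68×10^8 J/(m^2 K).
ω = 2π / 3.15×10^7 s = 1.99×10^-7 s⁻¹.
Phase lag φ = arctan(Cω/λ) = arctan(33.4/13.9) = 1.18 rad.
Time lag = φ / ω = 1.18 / 1.99×10^-7 = 5.91×10^6 s = 68.3 days.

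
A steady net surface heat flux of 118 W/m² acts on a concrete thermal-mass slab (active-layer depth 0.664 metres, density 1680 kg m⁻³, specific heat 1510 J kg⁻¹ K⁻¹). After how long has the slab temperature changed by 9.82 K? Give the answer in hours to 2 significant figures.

Areal heat capacity C = ρ c_p D = 1680 × 1510 × 0.664 = 1.68×10^6 J/(m²·K).
Time required: Δt = C ΔT / F = 1.68×10^6 × 9.82 / 118 = 1.40×10^5 s.
In hours: 1.40×10^5 s / (3600 s/hour) = 38.9 hours.

39 hours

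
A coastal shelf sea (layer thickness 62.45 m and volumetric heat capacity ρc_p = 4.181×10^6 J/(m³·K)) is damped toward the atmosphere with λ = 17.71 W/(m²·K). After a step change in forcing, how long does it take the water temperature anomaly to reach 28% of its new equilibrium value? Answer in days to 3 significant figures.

56.1 days

Areal heat capacity C = ρc_p × D = 4.181×10^6 × 62.45 = 2.61×10^8 J/(m^2 K).
τ = C / λ = 2.61×10^8 / 17.71 = 1.47×10^7 s.
Fraction reached: 1 − e^(−t/τ) = 0.28 ⇒ t = −τ ln(1 − 0.28) = τ × 0.329.
t = 4.84×10^6 s = 56.1 days.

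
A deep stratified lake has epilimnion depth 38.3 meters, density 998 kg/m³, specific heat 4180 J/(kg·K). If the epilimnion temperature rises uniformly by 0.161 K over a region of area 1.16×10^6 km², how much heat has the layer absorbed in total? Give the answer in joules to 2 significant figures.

Areal heat capacity C = ρ c_p D = 998 × 4180 × 38.3 = 1.60×10^8 J/(m^2 K).
Heat per unit area: q = C ΔT = 1.60×10^8 × 0.161 = 2.57×10^7 J/m².
Total heat: Q = q × A = 2.57×10^7 × (1.16×10^6 × 10⁶ m²) = 2.98×10^19 J.

3.0×10^19 J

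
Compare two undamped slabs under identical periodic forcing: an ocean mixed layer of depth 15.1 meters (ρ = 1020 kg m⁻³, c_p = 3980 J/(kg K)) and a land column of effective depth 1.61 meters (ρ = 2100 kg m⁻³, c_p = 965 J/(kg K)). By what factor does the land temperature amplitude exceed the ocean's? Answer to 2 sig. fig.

C_ocean = 1020 × 3980 × 15.1 = 6.13×10^7 J/(m²·K).
C_land = 2100 × 965 × 1.61 = 3.26×10^6 J/(m²·K).
Undamped amplitude ∝ 1/C, so A_land/A_ocean = C_ocean/C_land = 18.8.

19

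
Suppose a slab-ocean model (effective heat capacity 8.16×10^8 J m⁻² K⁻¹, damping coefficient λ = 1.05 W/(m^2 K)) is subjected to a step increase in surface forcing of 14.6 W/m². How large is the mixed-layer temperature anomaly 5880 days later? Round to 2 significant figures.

Areal heat capacity C = 8.16×10^8 J m⁻² K⁻¹ (given).
τ = C / λ = 8.16×10^8 / 1.05 = 7.77×10^8 s.
Equilibrium anomaly ΔT_eq = F / λ = 14.6 / 1.05 = 13.9 K.
t = 5880 days = 5.08×10^8 s, so t/τ = 0.654.
ΔT(t) = ΔT_eq (1 − e^(−t/τ)) = 13.9 × (1 − e^−0.654) = 6.67 K.

6.7 K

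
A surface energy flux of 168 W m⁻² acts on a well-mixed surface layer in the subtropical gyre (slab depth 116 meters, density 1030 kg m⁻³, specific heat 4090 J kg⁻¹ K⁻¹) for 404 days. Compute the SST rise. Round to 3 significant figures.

Areal heat capacity C = ρ c_p D = 1030 × 4090 × 116 = 4.89×10^8 J/(m²·K).
Net heat input Q = F Δt = 168 × (404 days × 86400 s/day) = 5.86×10^9 J/m².
ΔT = Q / C = 5.86×10^9 / 4.89×10^8 = 12.0 K.

12.0 K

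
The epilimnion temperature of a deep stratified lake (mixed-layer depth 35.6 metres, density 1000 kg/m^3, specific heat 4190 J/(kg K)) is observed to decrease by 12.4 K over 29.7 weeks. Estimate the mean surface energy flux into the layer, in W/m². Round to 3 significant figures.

-103

Areal heat capacity C = ρ c_p D = 1000 × 4190 × 35.6 = 1.49×10^8 J/(m²·K).
Required heat per unit area: Q = C ΔT = 1.49×10^8 × -12.4 = -1.85×10^9 J/m².
Flux F = Q / Δt = -1.85×10^9 / 1.80×10^7 s = -103 W/m².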